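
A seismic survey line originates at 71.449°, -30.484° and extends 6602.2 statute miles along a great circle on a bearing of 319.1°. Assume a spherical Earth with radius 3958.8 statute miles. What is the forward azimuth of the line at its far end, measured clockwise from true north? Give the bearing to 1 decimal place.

final bearing 192.2°

Central angle δ = d/R = 1.667728 rad.
With φ₁ = 71.449° = 1.247020 rad and θ = 319.1° = 5.569346 rad:
Destination latitude: φ₂ = arcsin( sin φ₁ cos δ + cos φ₁ sin δ cos θ ) = arcsin(0.147594) = 8.488°.
Δλ = atan2( sin θ sin δ cos φ₁ , cos δ − sin φ₁ sin φ₂ ) = atan2(-0.207327, -0.236705) = -2.422259 rad = -138.785°.
λ₂ = -30.484° + -138.785° = -169.269°.
The forward bearing on arrival equals the back-azimuth from the destination plus 180°.
Back-azimuth from P₂ (8.5°, -169.3°) to P₁ (71.4°, -30.5°), with Δλ' = λ₁ − λ₂ = 138.8°: atan2( sin Δλ' cos φ₁ , cos φ₂ sin φ₁ − sin φ₂ cos φ₁ cos Δλ' ) = 12.2°.
Final bearing = (12.2° + 180°) mod 360° = 192.2°.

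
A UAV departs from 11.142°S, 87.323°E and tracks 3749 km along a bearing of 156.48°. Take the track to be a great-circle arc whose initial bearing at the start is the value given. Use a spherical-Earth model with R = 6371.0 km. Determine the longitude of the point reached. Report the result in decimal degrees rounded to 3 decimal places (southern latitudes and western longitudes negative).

longitude 104.474°

δ = 3749/6371 = 0.588448 rad (33.7156°).
Converting: φ₁ = -0.194465 rad, θ = 2.731091 rad.
sin φ₂ = sin φ₁ cos δ + cos φ₁ sin δ cos θ = (-0.193241)(0.831803) + (0.981151)(0.555070)(-0.916921) = -0.660101
φ₂ = asin(-0.660101) = -0.720953 rad = -41.308°.
For the longitude increment, Δλ = atan2( sin θ sin δ cos φ₁, cos δ − sin φ₁ sin φ₂ ) = atan2(0.217336, 0.704245) = 17.151°.
λ₂ = 87.323° + 17.151° = 104.474°.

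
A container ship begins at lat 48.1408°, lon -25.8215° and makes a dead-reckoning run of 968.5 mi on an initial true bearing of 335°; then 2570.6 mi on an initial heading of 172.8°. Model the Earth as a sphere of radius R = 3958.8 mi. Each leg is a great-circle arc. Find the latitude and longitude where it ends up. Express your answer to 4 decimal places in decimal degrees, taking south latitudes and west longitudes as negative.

Apply the spherical direct solution leg by leg, carrying full precision between legs.
Leg 1: from (48.1408°, -25.8215°), δ = 968.5/3958.8 = 0.244645 rad, θ = 335° → φ = 60.3536°, λ = -37.7647°.
Leg 2: from (60.3536°, -37.7647°), δ = 2570.6/3958.8 = 0.649338 rad, θ = 172.8° → φ = 23.2963°, λ = -33.0318°.

latitude 23.2963°, longitude -33.0318°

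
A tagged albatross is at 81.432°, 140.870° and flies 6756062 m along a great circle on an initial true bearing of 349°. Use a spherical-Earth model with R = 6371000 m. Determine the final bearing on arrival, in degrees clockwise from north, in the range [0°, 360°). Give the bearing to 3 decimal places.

Central angle δ = d/R = 1.060440 rad.
With φ₁ = 81.432° = 1.421257 rad and θ = 349° = 6.091199 rad:
Applying the spherical law of cosines for sides, sin φ₂ = sin φ₁ cos δ + cos φ₁ sin δ cos θ = 0.610647, so φ₂ = 37.636°.
Δλ = atan2( sin θ sin δ cos φ₁ , cos δ − sin φ₁ sin φ₂ ) = atan2(-0.024805, -0.115343) = -2.929766 rad = -167.863°.
λ₂ = 140.870° + -167.863° = -26.993°.
The forward bearing on arrival equals the back-azimuth from the destination plus 180°.
Back-azimuth from P₂ (37.636°, -26.993°) to P₁ (81.432°, 140.870°), with Δλ' = λ₁ − λ₂ = 167.863°: atan2( sin Δλ' cos φ₁ , cos φ₂ sin φ₁ − sin φ₂ cos φ₁ cos Δλ' ) = 2.057°.
Final bearing = (2.057° + 180°) mod 360° = 182.057°.

final bearing 182.057°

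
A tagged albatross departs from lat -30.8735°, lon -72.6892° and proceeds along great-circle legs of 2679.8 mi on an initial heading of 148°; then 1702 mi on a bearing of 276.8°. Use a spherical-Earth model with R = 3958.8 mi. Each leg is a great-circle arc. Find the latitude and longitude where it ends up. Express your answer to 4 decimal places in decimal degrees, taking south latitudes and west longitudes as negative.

latitude -48.8099°, longitude -71.6872°

Apply the spherical direct solution leg by leg, carrying full precision between legs.
Leg 1: from (-30.8735°, -72.6892°), δ = 2679.8/3958.8 = 0.676922 rad, θ = 148° → φ = -58.8639°, λ = -32.7512°.
Leg 2: from (-58.8639°, -32.7512°), δ = 1702/3958.8 = 0.429928 rad, θ = 276.8° → φ = -48.8099°, λ = -71.6872°.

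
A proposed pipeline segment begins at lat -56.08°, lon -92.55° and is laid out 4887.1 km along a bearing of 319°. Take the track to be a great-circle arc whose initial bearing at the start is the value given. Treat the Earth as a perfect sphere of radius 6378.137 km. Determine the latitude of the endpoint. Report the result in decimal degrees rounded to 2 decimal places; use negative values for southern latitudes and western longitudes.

δ = 4887.1/6378.137 = 0.766227 rad (43.9016°).
Start latitude φ₁ = -0.978781 rad; initial bearing θ = 5.567600 rad.
Destination latitude: φ₂ = arcsin( sin φ₁ cos δ + cos φ₁ sin δ cos θ ) = arcsin(-0.305873) = -17.81°.
For the longitude increment, Δλ = atan2( sin θ sin δ cos φ₁, cos δ − sin φ₁ sin φ₂ ) = atan2(-0.253864, 0.466714) = -28.54°.
Hence λ₂ = -92.55° + -28.54° = -121.09°.

latitude -17.81°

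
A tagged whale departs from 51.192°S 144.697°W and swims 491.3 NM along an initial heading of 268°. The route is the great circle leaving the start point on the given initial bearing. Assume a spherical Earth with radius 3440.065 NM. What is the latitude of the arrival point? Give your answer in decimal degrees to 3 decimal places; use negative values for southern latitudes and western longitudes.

latitude -50.753°

The arc subtends δ = 491.3/3440.065 = 0.142817 rad at the centre.
With φ₁ = -51.192° = -0.893469 rad and θ = 268° = 4.677482 rad:
Destination latitude: φ₂ = arcsin( sin φ₁ cos δ + cos φ₁ sin δ cos θ ) = arcsin(-0.774430) = -50.753°.
For the longitude increment, Δλ = atan2( sin θ sin δ cos φ₁, cos δ − sin φ₁ sin φ₂ ) = atan2(-0.089147, 0.386344) = -12.993°.
λ₂ = λ₁ + Δλ = -157.690°.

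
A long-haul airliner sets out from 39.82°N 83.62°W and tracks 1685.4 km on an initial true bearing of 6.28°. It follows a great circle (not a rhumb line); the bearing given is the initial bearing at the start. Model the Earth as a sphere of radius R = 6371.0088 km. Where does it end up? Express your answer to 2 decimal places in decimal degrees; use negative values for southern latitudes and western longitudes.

Central angle δ = d/R = 0.264542 rad.
With φ₁ = 39.82° = 0.694990 rad and θ = 6.28° = 0.109607 rad:
sin φ₂ = sin φ₁ cos δ + cos φ₁ sin δ cos θ = (0.640378)(0.965212) + (0.768060)(0.261467)(0.993999) = 0.817718
φ₂ = asin(0.817718) = 0.957436 rad = 54.86°.
Δλ = atan2( sin θ sin δ cos φ₁ , cos δ − sin φ₁ sin φ₂ ) = atan2(0.021967, 0.441564) = 0.049708 rad = 2.85°.
λ₂ = λ₁ + Δλ = -80.77°.

latitude 54.86°, longitude -80.77°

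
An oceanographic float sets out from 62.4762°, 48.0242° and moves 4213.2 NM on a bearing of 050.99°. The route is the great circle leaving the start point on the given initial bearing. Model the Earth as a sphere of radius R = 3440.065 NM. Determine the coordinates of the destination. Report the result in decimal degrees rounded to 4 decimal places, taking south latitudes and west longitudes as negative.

latitude 35.0601°, longitude 164.7703°

δ = 4213.2/3440.065 = 1.224744 rad (70.1727°).
Start latitude φ₁ = 1.090415 rad; initial bearing θ = 0.889943 rad.
Destination latitude: φ₂ = arcsin( sin φ₁ cos δ + cos φ₁ sin δ cos θ ) = arcsin(0.574436) = 35.0601°.
Δλ = atan2( sin θ sin δ cos φ₁ , cos δ − sin φ₁ sin φ₂ ) = atan2(0.337795, -0.170234) = 2.037604 rad = 116.7461°.
λ₂ = 48.0242° + 116.7461° = 164.7703°.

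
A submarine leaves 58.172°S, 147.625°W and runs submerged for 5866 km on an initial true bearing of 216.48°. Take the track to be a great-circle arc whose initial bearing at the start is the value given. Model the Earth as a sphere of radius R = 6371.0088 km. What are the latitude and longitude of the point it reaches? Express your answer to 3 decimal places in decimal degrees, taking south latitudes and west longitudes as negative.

Central angle δ = d/R = 0.920733 rad.
With φ₁ = -58.172° = -1.015293 rad and θ = 216.48° = 3.778289 rad:
sin φ₂ = sin φ₁ cos δ + cos φ₁ sin δ cos θ = (-0.849635)(0.605237) + (0.527371)(0.796046)(-0.804064) = -0.851786
φ₂ = asin(-0.851786) = -1.019384 rad = -58.406°.
Then Δλ = atan2(-0.249596, -0.118470) = -2.013959 rad, from sin θ sin δ cos φ₁ over cos δ − sin φ₁ sin φ₂.
λ₂ = -147.625° + -115.391° = -263.016°, normalized to (−180°, 180°] → 96.984°.

latitude -58.406°, longitude 96.984°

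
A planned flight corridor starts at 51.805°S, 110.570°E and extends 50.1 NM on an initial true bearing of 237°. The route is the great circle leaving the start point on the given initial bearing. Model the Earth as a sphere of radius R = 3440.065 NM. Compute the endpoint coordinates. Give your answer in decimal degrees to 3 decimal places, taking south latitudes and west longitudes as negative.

The arc subtends δ = 50.1/3440.065 = 0.014564 rad at the centre.
Converting: φ₁ = -0.904168 rad, θ = 4.136430 rad.
sin φ₂ = sin φ₁ cos δ + cos φ₁ sin δ cos θ = (-0.785911)(0.999894) + (0.618340)(0.014563)(-0.544639) = -0.790732
φ₂ = asin(-0.790732) = -0.912004 rad = -52.254°.
For the longitude increment, Δλ = atan2( sin θ sin δ cos φ₁, cos δ − sin φ₁ sin φ₂ ) = atan2(-0.007552, 0.378449) = -1.143°.
λ₂ = 110.570° + -1.143° = 109.427°.

latitude -52.254°, longitude 109.427°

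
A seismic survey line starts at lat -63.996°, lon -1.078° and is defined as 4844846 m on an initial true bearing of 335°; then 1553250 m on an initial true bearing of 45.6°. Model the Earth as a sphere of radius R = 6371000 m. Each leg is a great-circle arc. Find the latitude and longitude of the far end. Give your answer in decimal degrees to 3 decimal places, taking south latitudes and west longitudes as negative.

Apply the spherical direct solution leg by leg, carrying full precision between legs.
Leg 1: from (-63.996°, -1.078°), δ = 4844846/6371000 = 0.760453 rad, θ = 335° → φ = -22.166°, λ = -19.411°.
Leg 2: from (-22.166°, -19.411°), δ = 1553250/6371000 = 0.243800 rad, θ = 45.6° → φ = -12.107°, λ = -9.251°.

latitude -12.107°, longitude -9.251°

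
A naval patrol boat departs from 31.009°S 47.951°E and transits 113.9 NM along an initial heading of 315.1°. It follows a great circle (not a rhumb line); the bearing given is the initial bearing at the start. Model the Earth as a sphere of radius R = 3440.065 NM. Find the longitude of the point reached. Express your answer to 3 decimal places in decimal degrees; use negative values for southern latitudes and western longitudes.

longitude 46.410°

The arc subtends δ = 113.9/3440.065 = 0.033110 rad at the centre.
Start latitude φ₁ = -0.541209 rad; initial bearing θ = 5.499532 rad.
Applying the spherical law of cosines for sides, sin φ₂ = sin φ₁ cos δ + cos φ₁ sin δ cos θ = -0.494793, so φ₂ = -29.656°.
Then Δλ = atan2(-0.020028, 0.744548) = -0.026892 rad, from sin θ sin δ cos φ₁ over cos δ − sin φ₁ sin φ₂.
Hence λ₂ = 47.951° + -1.541° = 46.410°.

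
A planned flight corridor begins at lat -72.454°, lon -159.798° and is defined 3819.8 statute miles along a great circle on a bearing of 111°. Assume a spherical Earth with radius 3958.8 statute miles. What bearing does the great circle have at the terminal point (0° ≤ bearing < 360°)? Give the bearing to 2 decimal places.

The arc subtends δ = 3819.8/3958.8 = 0.964888 rad at the centre.
With φ₁ = -72.454° = -1.264561 rad and θ = 111° = 1.937315 rad:
Destination latitude: φ₂ = arcsin( sin φ₁ cos δ + cos φ₁ sin δ cos θ ) = arcsin(-0.631818) = -39.184°.
Δλ = atan2( sin θ sin δ cos φ₁ , cos δ − sin φ₁ sin φ₂ ) = atan2(0.231346, -0.032914) = 1.712119 rad = 98.097°.
Hence λ₂ = -159.798° + 98.097° = -61.701°.
The forward bearing on arrival equals the back-azimuth from the destination plus 180°.
Back-azimuth from P₂ (-39.18°, -61.70°) to P₁ (-72.45°, -159.80°), with Δλ' = λ₁ − λ₂ = -98.10°: atan2( sin Δλ' cos φ₁ , cos φ₂ sin φ₁ − sin φ₂ cos φ₁ cos Δλ' ) = 201.29°.
Final bearing = (201.29° + 180°) mod 360° = 21.29°.

final bearing 21.29°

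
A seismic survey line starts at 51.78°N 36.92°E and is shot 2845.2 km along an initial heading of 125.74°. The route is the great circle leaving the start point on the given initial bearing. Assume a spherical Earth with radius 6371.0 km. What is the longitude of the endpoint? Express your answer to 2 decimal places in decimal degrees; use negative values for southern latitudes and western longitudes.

δ = 2845.2/6371 = 0.446586 rad (25.5875°).
Start latitude φ₁ = 0.903731 rad; initial bearing θ = 2.194577 rad.
Applying the spherical law of cosines for sides, sin φ₂ = sin φ₁ cos δ + cos φ₁ sin δ cos θ = 0.552516, so φ₂ = 33.54°.
Δλ = atan2( sin θ sin δ cos φ₁ , cos δ − sin φ₁ sin φ₂ ) = atan2(0.216882, 0.467848) = 0.434084 rad = 24.87°.
λ₂ = λ₁ + Δλ = 61.79°.

longitude 61.79°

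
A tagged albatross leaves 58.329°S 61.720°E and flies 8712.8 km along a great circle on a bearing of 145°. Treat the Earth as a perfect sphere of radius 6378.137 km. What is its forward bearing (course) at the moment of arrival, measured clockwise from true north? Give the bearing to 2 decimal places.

final bearing 21.99°

δ = 8712.8/6378.137 = 1.366042 rad (78.2684°).
With φ₁ = -58.329° = -1.018033 rad and θ = 145° = 2.530727 rad:
sin φ₂ = sin φ₁ cos δ + cos φ₁ sin δ cos θ = (-0.851077)(0.203327) + (0.525041)(0.979111)(-0.819152) = -0.594151
φ₂ = asin(-0.594151) = -0.636210 rad = -36.452°.
Δλ = atan2( sin θ sin δ cos φ₁ , cos δ − sin φ₁ sin φ₂ ) = atan2(0.294860, -0.302341) = 2.368721 rad = 135.718°.
λ₂ = 61.720° + 135.718° = 197.438°, normalized to (−180°, 180°] → -162.562°.
The forward bearing on arrival equals the back-azimuth from the destination plus 180°.
Back-azimuth from P₂ (-36.45°, -162.56°) to P₁ (-58.33°, 61.72°), with Δλ' = λ₁ − λ₂ = 224.28°: atan2( sin Δλ' cos φ₁ , cos φ₂ sin φ₁ − sin φ₂ cos φ₁ cos Δλ' ) = 201.99°.
Final bearing = (201.99° + 180°) mod 360° = 21.99°.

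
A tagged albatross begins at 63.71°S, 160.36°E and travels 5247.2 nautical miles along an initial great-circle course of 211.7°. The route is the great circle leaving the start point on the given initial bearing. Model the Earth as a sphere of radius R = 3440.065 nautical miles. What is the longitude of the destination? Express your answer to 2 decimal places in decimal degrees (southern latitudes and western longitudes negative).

The arc subtends δ = 5247.2/3440.065 = 1.525320 rad at the centre.
Start latitude φ₁ = -1.111949 rad; initial bearing θ = 3.694862 rad.
Destination latitude: φ₂ = arcsin( sin φ₁ cos δ + cos φ₁ sin δ cos θ ) = arcsin(-0.417206) = -24.66°.
For the longitude increment, Δλ = atan2( sin θ sin δ cos φ₁, cos δ − sin φ₁ sin φ₂ ) = atan2(-0.232499, -0.328591) = -144.72°.
λ₂ = λ₁ + Δλ = 15.64°.

longitude 15.64°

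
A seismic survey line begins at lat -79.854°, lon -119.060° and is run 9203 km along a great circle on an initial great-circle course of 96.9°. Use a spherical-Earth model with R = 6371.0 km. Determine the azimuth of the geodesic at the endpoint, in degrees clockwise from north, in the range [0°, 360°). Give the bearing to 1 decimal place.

final bearing 10.2°

The arc subtends δ = 9203/6371 = 1.444514 rad at the centre.
With φ₁ = -79.854° = -1.393715 rad and θ = 96.9° = 1.691224 rad:
Destination latitude: φ₂ = arcsin( sin φ₁ cos δ + cos φ₁ sin δ cos θ ) = arcsin(-0.144972) = -8.336°.
For the longitude increment, Δλ = atan2( sin θ sin δ cos φ₁, cos δ − sin φ₁ sin φ₂ ) = atan2(0.173489, -0.016758) = 95.517°.
Hence λ₂ = -119.060° + 95.517° = -23.543°.
The forward bearing on arrival equals the back-azimuth from the destination plus 180°.
Back-azimuth from P₂ (-8.3°, -23.5°) to P₁ (-79.9°, -119.1°), with Δλ' = λ₁ − λ₂ = -95.5°: atan2( sin Δλ' cos φ₁ , cos φ₂ sin φ₁ − sin φ₂ cos φ₁ cos Δλ' ) = 190.2°.
Final bearing = (190.2° + 180°) mod 360° = 10.2°.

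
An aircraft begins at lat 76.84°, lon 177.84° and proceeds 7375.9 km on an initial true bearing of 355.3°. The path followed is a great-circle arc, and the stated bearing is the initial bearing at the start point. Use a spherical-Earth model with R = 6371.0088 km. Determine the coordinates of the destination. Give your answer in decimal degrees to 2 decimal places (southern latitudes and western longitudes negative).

Angular distance δ = d/R = 7375.9 / 6371.0088 = 1.157729 rad.
Converting: φ₁ = 1.341111 rad, θ = 6.201155 rad.
Destination latitude: φ₂ = arcsin( sin φ₁ cos δ + cos φ₁ sin δ cos θ ) = arcsin(0.598700) = 36.78°.
Then Δλ = atan2(-0.017086, -0.181556) = -3.047760 rad, from sin θ sin δ cos φ₁ over cos δ − sin φ₁ sin φ₂.
λ₂ = 177.84° + -174.62° = 3.22°.

latitude 36.78°, longitude 3.22°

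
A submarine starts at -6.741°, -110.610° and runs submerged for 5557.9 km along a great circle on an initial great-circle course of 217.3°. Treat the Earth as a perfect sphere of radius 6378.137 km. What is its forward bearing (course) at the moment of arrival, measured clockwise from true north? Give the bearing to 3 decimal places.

Angular distance δ = d/R = 5557.9 / 6378.137 = 0.871399 rad.
Converting: φ₁ = -0.117653 rad, θ = 3.792600 rad.
Applying the spherical law of cosines for sides, sin φ₂ = sin φ₁ cos δ + cos φ₁ sin δ cos θ = -0.680077, so φ₂ = -42.850°.
For the longitude increment, Δλ = atan2( sin θ sin δ cos φ₁, cos δ − sin φ₁ sin φ₂ ) = atan2(-0.460515, 0.563928) = -39.236°.
λ₂ = -110.610° + -39.236° = -149.846°.
The forward bearing on arrival equals the back-azimuth from the destination plus 180°.
Back-azimuth from P₂ (-42.850°, -149.846°) to P₁ (-6.741°, -110.610°), with Δλ' = λ₁ − λ₂ = 39.236°: atan2( sin Δλ' cos φ₁ , cos φ₂ sin φ₁ − sin φ₂ cos φ₁ cos Δλ' ) = 55.170°.
Final bearing = (55.170° + 180°) mod 360° = 235.170°.

final bearing 235.170°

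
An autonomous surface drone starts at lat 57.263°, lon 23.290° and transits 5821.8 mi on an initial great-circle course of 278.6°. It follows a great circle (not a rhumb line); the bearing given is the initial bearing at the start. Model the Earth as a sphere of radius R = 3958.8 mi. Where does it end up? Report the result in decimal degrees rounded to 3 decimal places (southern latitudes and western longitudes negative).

The arc subtends δ = 5821.8/3958.8 = 1.470597 rad at the centre.
Start latitude φ₁ = 0.999428 rad; initial bearing θ = 4.862487 rad.
Applying the spherical law of cosines for sides, sin φ₂ = sin φ₁ cos δ + cos φ₁ sin δ cos θ = 0.164603, so φ₂ = 9.474°.
For the longitude increment, Δλ = atan2( sin θ sin δ cos φ₁, cos δ − sin φ₁ sin φ₂ ) = atan2(-0.532021, -0.038426) = -94.131°.
λ₂ = λ₁ + Δλ = -70.841°.

latitude 9.474°, longitude -70.841°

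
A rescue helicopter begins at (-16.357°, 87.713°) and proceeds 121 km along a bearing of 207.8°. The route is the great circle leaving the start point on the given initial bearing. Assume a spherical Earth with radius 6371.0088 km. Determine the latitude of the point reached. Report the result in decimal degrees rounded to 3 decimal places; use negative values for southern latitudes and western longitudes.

Central angle δ = d/R = 0.018992 rad.
Converting: φ₁ = -0.285484 rad, θ = 3.626794 rad.
sin φ₂ = sin φ₁ cos δ + cos φ₁ sin δ cos θ = (-0.281621)(0.999820) + (0.959526)(0.018991)(-0.884581) = -0.297690
φ₂ = asin(-0.297690) = -0.302272 rad = -17.319°.
For the longitude increment, Δλ = atan2( sin θ sin δ cos φ₁, cos δ − sin φ₁ sin φ₂ ) = atan2(-0.008499, 0.915984) = -0.532°.
Hence λ₂ = 87.713° + -0.532° = 87.181°.

latitude -17.319°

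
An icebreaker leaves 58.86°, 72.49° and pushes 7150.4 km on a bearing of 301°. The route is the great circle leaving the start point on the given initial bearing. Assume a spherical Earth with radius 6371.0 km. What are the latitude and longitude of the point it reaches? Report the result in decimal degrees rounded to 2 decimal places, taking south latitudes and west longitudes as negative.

latitude 37.67°, longitude -30.14°

δ = 7150.4/6371 = 1.122336 rad (64.3051°).
Start latitude φ₁ = 1.027301 rad; initial bearing θ = 5.253441 rad.
Applying the spherical law of cosines for sides, sin φ₂ = sin φ₁ cos δ + cos φ₁ sin δ cos θ = 0.611108, so φ₂ = 37.67°.
For the longitude increment, Δλ = atan2( sin θ sin δ cos φ₁, cos δ − sin φ₁ sin φ₂ ) = atan2(-0.399435, -0.089472) = -102.63°.
λ₂ = λ₁ + Δλ = -30.14°.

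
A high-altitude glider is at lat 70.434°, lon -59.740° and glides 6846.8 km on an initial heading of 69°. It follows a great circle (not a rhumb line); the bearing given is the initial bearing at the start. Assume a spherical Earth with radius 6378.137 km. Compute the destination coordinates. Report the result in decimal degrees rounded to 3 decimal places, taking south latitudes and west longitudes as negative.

Central angle δ = d/R = 1.073480 rad.
With φ₁ = 70.434° = 1.229305 rad and θ = 69° = 1.204277 rad:
Destination latitude: φ₂ = arcsin( sin φ₁ cos δ + cos φ₁ sin δ cos θ ) = arcsin(0.554998) = 33.711°.
Then Δλ = atan2(0.274777, -0.045882) = 1.736247 rad, from sin θ sin δ cos φ₁ over cos δ − sin φ₁ sin φ₂.
Hence λ₂ = -59.740° + 99.480° = 39.740°.

latitude 33.711°, longitude 39.740°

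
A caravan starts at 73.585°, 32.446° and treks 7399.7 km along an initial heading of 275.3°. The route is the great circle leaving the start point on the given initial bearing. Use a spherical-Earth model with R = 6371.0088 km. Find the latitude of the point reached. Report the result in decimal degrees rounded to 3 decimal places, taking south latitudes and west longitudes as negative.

Angular distance δ = d/R = 7399.7 / 6371.0088 = 1.161464 rad.
With φ₁ = 73.585° = 1.284301 rad and θ = 275.3° = 4.804891 rad:
Destination latitude: φ₂ = arcsin( sin φ₁ cos δ + cos φ₁ sin δ cos θ ) = arcsin(0.405721) = 23.936°.
For the longitude increment, Δλ = atan2( sin θ sin δ cos φ₁, cos δ − sin φ₁ sin φ₂ ) = atan2(-0.258138, 0.008813) = -88.045°.
λ₂ = 32.446° + -88.045° = -55.599°.

latitude 23.936°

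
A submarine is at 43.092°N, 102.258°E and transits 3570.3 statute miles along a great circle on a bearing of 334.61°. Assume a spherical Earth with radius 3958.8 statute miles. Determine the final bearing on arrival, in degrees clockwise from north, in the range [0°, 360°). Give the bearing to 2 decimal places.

final bearing 247.95°

The arc subtends δ = 3570.3/3958.8 = 0.901864 rad at the centre.
Converting: φ₁ = 0.752097 rad, θ = 5.840046 rad.
sin φ₂ = sin φ₁ cos δ + cos φ₁ sin δ cos θ = (0.683172)(0.620149) + (0.730258)(0.784484)(0.903410) = 0.941210
φ₂ = asin(0.941210) = 1.226194 rad = 70.256°.
Δλ = atan2( sin θ sin δ cos φ₁ , cos δ − sin φ₁ sin φ₂ ) = atan2(-0.245636, -0.022859) = -1.663591 rad = -95.317°.
Hence λ₂ = 102.258° + -95.317° = 6.941°.
The forward bearing on arrival equals the back-azimuth from the destination plus 180°.
Back-azimuth from P₂ (70.26°, 6.94°) to P₁ (43.09°, 102.26°), with Δλ' = λ₁ − λ₂ = 95.32°: atan2( sin Δλ' cos φ₁ , cos φ₂ sin φ₁ − sin φ₂ cos φ₁ cos Δλ' ) = 67.95°.
Final bearing = (67.95° + 180°) mod 360° = 247.95°.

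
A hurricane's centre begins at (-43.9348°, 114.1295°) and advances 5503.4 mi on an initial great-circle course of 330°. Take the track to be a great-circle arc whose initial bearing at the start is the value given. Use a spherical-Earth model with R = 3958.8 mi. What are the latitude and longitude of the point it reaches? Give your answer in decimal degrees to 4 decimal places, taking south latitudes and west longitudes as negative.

latitude 29.2656°, longitude 79.8083°

Central angle δ = d/R = 1.390169 rad.
With φ₁ = -43.9348° = -0.766807 rad and θ = 330° = 5.759587 rad:
sin φ₂ = sin φ₁ cos δ + cos φ₁ sin δ cos θ = (-0.693839)(0.179647) + (0.720130)(0.983731)(0.866025) = 0.488858
φ₂ = asin(0.488858) = 0.510781 rad = 29.2656°.
Δλ = atan2( sin θ sin δ cos φ₁ , cos δ − sin φ₁ sin φ₂ ) = atan2(-0.354207, 0.518836) = -0.599017 rad = -34.3212°.
λ₂ = λ₁ + Δλ = 79.8083°.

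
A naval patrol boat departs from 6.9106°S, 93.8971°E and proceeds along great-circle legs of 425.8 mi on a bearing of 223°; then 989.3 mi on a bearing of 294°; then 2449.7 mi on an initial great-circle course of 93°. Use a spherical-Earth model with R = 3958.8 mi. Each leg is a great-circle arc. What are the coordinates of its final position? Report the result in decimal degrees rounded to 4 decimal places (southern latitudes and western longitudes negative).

Apply the spherical direct solution leg by leg, carrying full precision between legs.
Leg 1: from (-6.9106°, 93.8971°), δ = 425.8/3958.8 = 0.107558 rad, θ = 223° → φ = -11.3947°, λ = 89.6140°.
Leg 2: from (-11.3947°, 89.6140°), δ = 989.3/3958.8 = 0.249899 rad, θ = 294° → φ = -5.3261°, λ = 76.4991°.
Leg 3: from (-5.3261°, 76.4991°), δ = 2449.7/3958.8 = 0.618799 rad, θ = 93° → φ = -6.0755°, λ = 112.1280°.

latitude -6.0755°, longitude 112.1280°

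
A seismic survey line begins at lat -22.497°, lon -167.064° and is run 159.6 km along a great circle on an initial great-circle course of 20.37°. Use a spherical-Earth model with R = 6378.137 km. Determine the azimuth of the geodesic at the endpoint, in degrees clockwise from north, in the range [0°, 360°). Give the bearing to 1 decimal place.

final bearing 20.2°

The arc subtends δ = 159.6/6378.137 = 0.025023 rad at the centre.
Converting: φ₁ = -0.392647 rad, θ = 0.355524 rad.
Applying the spherical law of cosines for sides, sin φ₂ = sin φ₁ cos δ + cos φ₁ sin δ cos θ = -0.360845, so φ₂ = -21.152°.
Then Δλ = atan2(0.008046, 0.861615) = 0.009338 rad, from sin θ sin δ cos φ₁ over cos δ − sin φ₁ sin φ₂.
Hence λ₂ = -167.064° + 0.535° = -166.529°.
The forward bearing on arrival equals the back-azimuth from the destination plus 180°.
Back-azimuth from P₂ (-21.2°, -166.5°) to P₁ (-22.5°, -167.1°), with Δλ' = λ₁ − λ₂ = -0.5°: atan2( sin Δλ' cos φ₁ , cos φ₂ sin φ₁ − sin φ₂ cos φ₁ cos Δλ' ) = 200.2°.
Final bearing = (200.2° + 180°) mod 360° = 20.2°.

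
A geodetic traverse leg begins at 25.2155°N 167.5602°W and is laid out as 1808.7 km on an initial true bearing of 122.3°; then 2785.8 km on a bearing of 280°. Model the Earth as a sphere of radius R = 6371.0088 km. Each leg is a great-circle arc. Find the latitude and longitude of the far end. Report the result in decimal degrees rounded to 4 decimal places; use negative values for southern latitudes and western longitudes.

latitude 18.5754°, longitude -179.4111°

Apply the spherical direct solution leg by leg, carrying full precision between legs.
Leg 1: from (25.2155°, -167.5602°), δ = 1808.7/6371.0088 = 0.283895 rad, θ = 122.3° → φ = 15.8764°, λ = -153.3107°.
Leg 2: from (15.8764°, -153.3107°), δ = 2785.8/6371.0088 = 0.437262 rad, θ = 280° → φ = 18.5754°, λ = -179.4111°.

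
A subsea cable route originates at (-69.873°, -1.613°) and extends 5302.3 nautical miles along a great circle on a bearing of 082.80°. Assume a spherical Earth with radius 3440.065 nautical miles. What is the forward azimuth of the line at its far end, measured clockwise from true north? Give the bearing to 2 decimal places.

Angular distance δ = d/R = 5302.3 / 3440.065 = 1.541337 rad.
With φ₁ = -69.873° = -1.219514 rad and θ = 82.8° = 1.445133 rad:
sin φ₂ = sin φ₁ cos δ + cos φ₁ sin δ cos θ = (-0.938932)(0.029455) + (0.344102)(0.999566)(0.125333) = 0.015453
φ₂ = asin(0.015453) = 0.015453 rad = 0.885°.
Δλ = atan2( sin θ sin δ cos φ₁ , cos δ − sin φ₁ sin φ₂ ) = atan2(0.341241, 0.043964) = 1.442667 rad = 82.659°.
Hence λ₂ = -1.613° + 82.659° = 81.046°.
The forward bearing on arrival equals the back-azimuth from the destination plus 180°.
Back-azimuth from P₂ (0.89°, 81.05°) to P₁ (-69.87°, -1.61°), with Δλ' = λ₁ − λ₂ = -82.66°: atan2( sin Δλ' cos φ₁ , cos φ₂ sin φ₁ − sin φ₂ cos φ₁ cos Δλ' ) = 199.96°.
Final bearing = (199.96° + 180°) mod 360° = 19.96°.

final bearing 19.96°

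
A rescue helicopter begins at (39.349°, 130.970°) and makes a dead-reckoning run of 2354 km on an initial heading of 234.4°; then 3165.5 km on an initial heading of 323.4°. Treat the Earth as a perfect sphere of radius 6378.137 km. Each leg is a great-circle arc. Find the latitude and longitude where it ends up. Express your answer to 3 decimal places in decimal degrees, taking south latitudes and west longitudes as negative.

latitude 46.264°, longitude 87.775°

Apply the spherical direct solution leg by leg, carrying full precision between legs.
Leg 1: from (39.349°, 130.970°), δ = 2354/6378.137 = 0.369073 rad, θ = 234.4° → φ = 25.401°, λ = 112.021°.
Leg 2: from (25.401°, 112.021°), δ = 3165.5/6378.137 = 0.496305 rad, θ = 323.4° → φ = 46.264°, λ = 87.775°.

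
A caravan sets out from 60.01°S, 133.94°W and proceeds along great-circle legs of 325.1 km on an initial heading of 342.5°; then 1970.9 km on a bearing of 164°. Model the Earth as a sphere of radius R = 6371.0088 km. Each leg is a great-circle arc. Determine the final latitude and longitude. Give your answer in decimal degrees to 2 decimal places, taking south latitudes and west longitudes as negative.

Apply the spherical direct solution leg by leg, carrying full precision between legs.
Leg 1: from (-60.01°, -133.94°), δ = 325.1/6371.0088 = 0.051028 rad, θ = 342.5° → φ = -57.21°, λ = -135.56°.
Leg 2: from (-57.21°, -135.56°), δ = 1970.9/6371.0088 = 0.309354 rad, θ = 164° → φ = -73.59°, λ = -118.29°.

latitude -73.59°, longitude -118.29°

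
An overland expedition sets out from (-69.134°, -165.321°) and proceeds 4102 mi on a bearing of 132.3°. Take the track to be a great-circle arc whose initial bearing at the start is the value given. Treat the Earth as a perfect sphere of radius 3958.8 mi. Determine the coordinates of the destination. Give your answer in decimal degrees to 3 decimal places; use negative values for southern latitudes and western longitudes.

δ = 4102/3958.8 = 1.036173 rad (59.3683°).
With φ₁ = -69.134° = -1.206616 rad and θ = 132.3° = 2.309071 rad:
sin φ₂ = sin φ₁ cos δ + cos φ₁ sin δ cos θ = (-0.934416)(0.509517) + (0.356184)(0.860460)(-0.673013) = -0.682367
φ₂ = asin(-0.682367) = -0.750996 rad = -43.029°.
For the longitude increment, Δλ = atan2( sin θ sin δ cos φ₁, cos δ − sin φ₁ sin φ₂ ) = atan2(0.226684, -0.128098) = 119.471°.
λ₂ = λ₁ + Δλ = -45.850°.

latitude -43.029°, longitude -45.850°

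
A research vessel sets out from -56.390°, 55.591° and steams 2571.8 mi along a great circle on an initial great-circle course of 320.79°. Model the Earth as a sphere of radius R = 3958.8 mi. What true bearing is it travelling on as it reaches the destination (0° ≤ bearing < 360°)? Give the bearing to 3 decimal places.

Angular distance δ = d/R = 2571.8 / 3958.8 = 0.649641 rad.
Start latitude φ₁ = -0.984191 rad; initial bearing θ = 5.598842 rad.
Destination latitude: φ₂ = arcsin( sin φ₁ cos δ + cos φ₁ sin δ cos θ ) = arcsin(-0.403737) = -23.812°.
For the longitude increment, Δλ = atan2( sin θ sin δ cos φ₁, cos δ − sin φ₁ sin φ₂ ) = atan2(-0.211671, 0.460058) = -24.707°.
λ₂ = λ₁ + Δλ = 30.884°.
The forward bearing on arrival equals the back-azimuth from the destination plus 180°.
Back-azimuth from P₂ (-23.812°, 30.884°) to P₁ (-56.390°, 55.591°), with Δλ' = λ₁ − λ₂ = 24.707°: atan2( sin Δλ' cos φ₁ , cos φ₂ sin φ₁ − sin φ₂ cos φ₁ cos Δλ' ) = 157.512°.
Final bearing = (157.512° + 180°) mod 360° = 337.512°.

final bearing 337.512°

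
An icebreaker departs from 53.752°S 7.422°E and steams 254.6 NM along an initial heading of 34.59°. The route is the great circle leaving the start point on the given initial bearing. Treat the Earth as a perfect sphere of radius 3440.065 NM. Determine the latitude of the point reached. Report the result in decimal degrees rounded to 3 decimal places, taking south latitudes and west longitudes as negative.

δ = 254.6/3440.065 = 0.074010 rad (4.2405°).
With φ₁ = -53.752° = -0.938149 rad and θ = 34.59° = 0.603709 rad:
Destination latitude: φ₂ = arcsin( sin φ₁ cos δ + cos φ₁ sin δ cos θ ) = arcsin(-0.768265) = -50.198°.
For the longitude increment, Δλ = atan2( sin θ sin δ cos φ₁, cos δ − sin φ₁ sin φ₂ ) = atan2(0.024820, 0.377684) = 3.760°.
λ₂ = 7.422° + 3.760° = 11.182°.

latitude -50.198°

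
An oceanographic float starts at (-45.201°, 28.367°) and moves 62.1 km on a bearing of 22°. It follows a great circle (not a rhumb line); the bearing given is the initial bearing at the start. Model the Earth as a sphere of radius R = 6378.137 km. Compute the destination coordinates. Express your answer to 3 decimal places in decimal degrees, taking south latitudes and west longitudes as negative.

latitude -44.683°, longitude 28.661°

Central angle δ = d/R = 0.009736 rad.
Converting: φ₁ = -0.788906 rad, θ = 0.383972 rad.
sin φ₂ = sin φ₁ cos δ + cos φ₁ sin δ cos θ = (-0.709583)(0.999953) + (0.704622)(0.009736)(0.927184) = -0.703189
φ₂ = asin(-0.703189) = -0.779872 rad = -44.683°.
Then Δλ = atan2(0.002570, 0.500982) = 0.005130 rad, from sin θ sin δ cos φ₁ over cos δ − sin φ₁ sin φ₂.
Hence λ₂ = 28.367° + 0.294° = 28.661°.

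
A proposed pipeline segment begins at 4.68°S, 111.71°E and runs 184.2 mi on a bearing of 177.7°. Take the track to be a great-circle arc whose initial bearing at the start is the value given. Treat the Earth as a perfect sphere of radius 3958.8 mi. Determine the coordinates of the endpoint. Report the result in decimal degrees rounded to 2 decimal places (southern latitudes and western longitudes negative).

latitude -7.34°, longitude 111.82°

Central angle δ = d/R = 0.046529 rad.
With φ₁ = -4.68° = -0.081681 rad and θ = 177.7° = 3.101450 rad:
Applying the spherical law of cosines for sides, sin φ₂ = sin φ₁ cos δ + cos φ₁ sin δ cos θ = -0.127822, so φ₂ = -7.34°.
Δλ = atan2( sin θ sin δ cos φ₁ , cos δ − sin φ₁ sin φ₂ ) = atan2(0.001860, 0.988489) = 0.001882 rad = 0.11°.
λ₂ = λ₁ + Δλ = 111.82°.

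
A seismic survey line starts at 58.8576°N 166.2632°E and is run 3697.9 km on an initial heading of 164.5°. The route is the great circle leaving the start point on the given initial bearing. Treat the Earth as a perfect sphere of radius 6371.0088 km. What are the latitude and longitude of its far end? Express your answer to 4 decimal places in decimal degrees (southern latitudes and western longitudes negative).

latitude 26.2588°, longitude 175.6682°

Angular distance δ = d/R = 3697.9 / 6371.0088 = 0.580426 rad.
Converting: φ₁ = 1.027259 rad, θ = 2.871067 rad.
Destination latitude: φ₂ = arcsin( sin φ₁ cos δ + cos φ₁ sin δ cos θ ) = arcsin(0.442426) = 26.2588°.
For the longitude increment, Δλ = atan2( sin θ sin δ cos φ₁, cos δ − sin φ₁ sin φ₂ ) = atan2(0.075790, 0.457563) = 9.4050°.
λ₂ = 166.2632° + 9.4050° = 175.6682°.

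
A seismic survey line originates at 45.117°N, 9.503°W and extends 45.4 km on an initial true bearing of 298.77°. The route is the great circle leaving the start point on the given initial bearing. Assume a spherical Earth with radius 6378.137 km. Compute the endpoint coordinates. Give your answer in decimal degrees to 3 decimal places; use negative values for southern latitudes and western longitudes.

Angular distance δ = d/R = 45.4 / 6378.137 = 0.007118 rad.
Start latitude φ₁ = 0.787440 rad; initial bearing θ = 5.214520 rad.
Destination latitude: φ₂ = arcsin( sin φ₁ cos δ + cos φ₁ sin δ cos θ ) = arcsin(0.710949) = 45.312°.
Δλ = atan2( sin θ sin δ cos φ₁ , cos δ − sin φ₁ sin φ₂ ) = atan2(-0.004403, 0.496232) = -0.008872 rad = -0.508°.
λ₂ = -9.503° + -0.508° = -10.011°.

latitude 45.312°, longitude -10.011°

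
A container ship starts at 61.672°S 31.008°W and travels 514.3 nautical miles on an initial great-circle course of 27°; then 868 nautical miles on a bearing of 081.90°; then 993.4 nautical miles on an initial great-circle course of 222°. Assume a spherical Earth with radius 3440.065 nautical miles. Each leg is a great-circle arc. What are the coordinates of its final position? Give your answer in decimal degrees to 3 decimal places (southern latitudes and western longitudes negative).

latitude -60.098°, longitude -24.498°

Apply the spherical direct solution leg by leg, carrying full precision between legs.
Leg 1: from (-61.672°, -31.008°), δ = 514.3/3440.065 = 0.149503 rad, θ = 27° → φ = -53.848°, λ = -24.426°.
Leg 2: from (-53.848°, -24.426°), δ = 868/3440.065 = 0.252321 rad, θ = 81.9° → φ = -49.564°, λ = -2.026°.
Leg 3: from (-49.564°, -2.026°), δ = 993.4/3440.065 = 0.288774 rad, θ = 222° → φ = -60.098°, λ = -24.498°.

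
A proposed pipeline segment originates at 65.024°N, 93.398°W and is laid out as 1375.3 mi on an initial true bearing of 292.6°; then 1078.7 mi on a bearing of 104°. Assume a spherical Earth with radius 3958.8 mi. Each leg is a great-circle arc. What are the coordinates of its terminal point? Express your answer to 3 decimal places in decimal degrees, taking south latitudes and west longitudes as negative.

Apply the spherical direct solution leg by leg, carrying full precision between legs.
Leg 1: from (65.024°, -93.398°), δ = 1375.3/3958.8 = 0.347403 rad, θ = 292.6° → φ = 65.172°, λ = -141.864°.
Leg 2: from (65.172°, -141.864°), δ = 1078.7/3958.8 = 0.272482 rad, θ = 104° → φ = 57.860°, λ = -112.467°.

latitude 57.860°, longitude -112.467°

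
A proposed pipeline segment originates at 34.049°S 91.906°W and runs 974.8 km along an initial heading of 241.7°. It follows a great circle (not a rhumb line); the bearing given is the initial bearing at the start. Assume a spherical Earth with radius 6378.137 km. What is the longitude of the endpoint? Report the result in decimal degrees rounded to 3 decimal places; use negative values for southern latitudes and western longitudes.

Central angle δ = d/R = 0.152835 rad.
Start latitude φ₁ = -0.594267 rad; initial bearing θ = 4.218461 rad.
Destination latitude: φ₂ = arcsin( sin φ₁ cos δ + cos φ₁ sin δ cos θ ) = arcsin(-0.613177) = -37.820°.
Δλ = atan2( sin θ sin δ cos φ₁ , cos δ − sin φ₁ sin φ₂ ) = atan2(-0.111063, 0.645025) = -0.170513 rad = -9.770°.
Hence λ₂ = -91.906° + -9.770° = -101.676°.

longitude -101.676°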